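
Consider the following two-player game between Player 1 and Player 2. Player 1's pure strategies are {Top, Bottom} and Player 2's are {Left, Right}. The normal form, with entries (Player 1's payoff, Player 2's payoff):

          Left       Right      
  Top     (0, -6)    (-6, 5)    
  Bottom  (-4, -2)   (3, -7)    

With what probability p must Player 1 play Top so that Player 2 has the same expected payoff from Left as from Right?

p = 5/16

Player 1's mix must leave Player 2 indifferent between Left and Right.
  Player 2's payoff to Left: p·(-6) + (1−p)·(-2) = -4p - 2
  Player 2's payoff to Right: p·5 + (1−p)·(-7) = 12p - 7
  -4p - 2 = 12p - 7  ⇒  -16p = -5  ⇒  p = 5/16.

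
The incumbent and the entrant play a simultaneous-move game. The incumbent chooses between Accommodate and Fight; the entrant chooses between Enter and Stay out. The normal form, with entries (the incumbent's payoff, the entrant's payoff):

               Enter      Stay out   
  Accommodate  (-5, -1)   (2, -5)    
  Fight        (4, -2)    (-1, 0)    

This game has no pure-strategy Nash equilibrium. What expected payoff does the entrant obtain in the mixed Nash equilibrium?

-5/3

The incumbent's mix must leave the entrant indifferent between Enter and Stay out.
  the entrant's expected payoff from Enter: p·(-1) + (1−p)·(-2) = p - 2
  the entrant's expected payoff from Stay out: p·(-5) + (1−p)·0 = -5p
  p - 2 = -5p  ⇒  6p = 2  ⇒  p = 1/3.
At equilibrium the entrant is indifferent across columns, so the entrant's payoff equals the payoff from Enter: (1/3)·(-1) + (2/3)·(-2) = -5/3.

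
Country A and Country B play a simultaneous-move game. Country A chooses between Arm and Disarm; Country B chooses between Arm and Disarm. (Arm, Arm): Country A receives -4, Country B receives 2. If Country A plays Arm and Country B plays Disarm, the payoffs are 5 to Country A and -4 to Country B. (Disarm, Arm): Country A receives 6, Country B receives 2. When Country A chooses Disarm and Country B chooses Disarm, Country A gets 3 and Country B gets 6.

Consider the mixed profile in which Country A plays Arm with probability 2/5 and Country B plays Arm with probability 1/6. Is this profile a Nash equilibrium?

Check Country B's indifference given Country A's mix p = 2/5:
  payoff from Arm = 2; payoff from Disarm = 2 — equal.
Check Country A's indifference given Country B's mix q = 1/6:
  payoff from Arm = 7/2; payoff from Disarm = 7/2 — equal.
Both players are indifferent, so neither can profitably deviate.

Yes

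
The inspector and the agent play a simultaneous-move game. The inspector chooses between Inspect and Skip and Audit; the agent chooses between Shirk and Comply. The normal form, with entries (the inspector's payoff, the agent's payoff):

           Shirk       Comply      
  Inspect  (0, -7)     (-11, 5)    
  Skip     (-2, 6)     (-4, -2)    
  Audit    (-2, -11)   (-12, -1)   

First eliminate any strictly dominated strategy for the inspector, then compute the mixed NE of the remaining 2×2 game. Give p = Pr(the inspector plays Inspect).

The inspector's strategy Audit is strictly dominated by Inspect: 0 > -2 and -11 > -12. Eliminate Audit.
The inspector's mix must leave the agent indifferent between Shirk and Comply.
  the agent's payoff from Shirk: p·(-7) + (1−p)·6 = -13p + 6
  the agent's payoff from Comply: p·5 + (1−p)·(-2) = 7p - 2
  -13p + 6 = 7p - 2  ⇒  -20p = -8  ⇒  p = 2/5.

p = 2/5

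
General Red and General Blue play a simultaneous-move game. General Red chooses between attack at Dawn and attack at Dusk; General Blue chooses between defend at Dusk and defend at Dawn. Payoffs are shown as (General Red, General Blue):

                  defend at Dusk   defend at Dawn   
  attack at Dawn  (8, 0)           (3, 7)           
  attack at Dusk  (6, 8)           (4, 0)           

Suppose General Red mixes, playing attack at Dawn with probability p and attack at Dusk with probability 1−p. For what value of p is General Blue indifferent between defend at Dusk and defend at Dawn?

p = 8/15

General Blue's indifference between defend at Dusk and defend at Dawn determines General Red's mixing probability p:
  General Blue's payoff to defend at Dusk: p·0 + (1−p)·8 = -8p + 8
  General Blue's payoff to defend at Dawn: p·7 + (1−p)·0 = 7p
  -8p + 8 = 7p  ⇒  -15p = -8  ⇒  p = 8/15.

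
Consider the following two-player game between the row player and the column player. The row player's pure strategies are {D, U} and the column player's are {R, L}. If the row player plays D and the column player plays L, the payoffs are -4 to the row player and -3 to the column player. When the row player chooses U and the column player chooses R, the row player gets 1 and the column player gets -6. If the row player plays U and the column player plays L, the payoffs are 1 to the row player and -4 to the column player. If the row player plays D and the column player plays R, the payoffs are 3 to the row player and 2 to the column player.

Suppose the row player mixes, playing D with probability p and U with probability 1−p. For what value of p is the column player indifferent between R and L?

p = 2/7

Set the column player's expected payoff from R equal to that from L:
  the column player's expected payoff from R: p·2 + (1−p)·(-6) = 8p - 6
  the column player's expected payoff from L: p·(-3) + (1−p)·(-4) = p - 4
  8p - 6 = p - 4  ⇒  7p = 2  ⇒  p = 2/7.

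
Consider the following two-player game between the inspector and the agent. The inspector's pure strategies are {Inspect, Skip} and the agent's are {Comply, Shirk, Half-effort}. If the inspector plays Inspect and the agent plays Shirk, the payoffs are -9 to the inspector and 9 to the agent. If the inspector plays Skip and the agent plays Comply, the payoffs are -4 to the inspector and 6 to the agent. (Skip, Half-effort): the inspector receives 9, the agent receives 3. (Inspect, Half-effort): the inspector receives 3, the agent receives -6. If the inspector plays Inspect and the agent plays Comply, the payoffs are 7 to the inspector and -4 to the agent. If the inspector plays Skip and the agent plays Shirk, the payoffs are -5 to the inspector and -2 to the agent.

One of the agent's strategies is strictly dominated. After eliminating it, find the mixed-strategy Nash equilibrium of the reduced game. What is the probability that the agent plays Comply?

q = 4/15

The agent's strategy Half-effort is strictly dominated by Comply: -4 > -6 and 6 > 3. Eliminate Half-effort.
The inspector's indifference between Inspect and Skip determines the agent's mixing probability q:
  the inspector's payoff to Inspect: q·7 + (1−q)·(-9) = 16q - 9
  the inspector's payoff to Skip: q·(-4) + (1−q)·(-5) = q - 5
  16q - 9 = q - 5  ⇒  15q = 4  ⇒  q = 4/15.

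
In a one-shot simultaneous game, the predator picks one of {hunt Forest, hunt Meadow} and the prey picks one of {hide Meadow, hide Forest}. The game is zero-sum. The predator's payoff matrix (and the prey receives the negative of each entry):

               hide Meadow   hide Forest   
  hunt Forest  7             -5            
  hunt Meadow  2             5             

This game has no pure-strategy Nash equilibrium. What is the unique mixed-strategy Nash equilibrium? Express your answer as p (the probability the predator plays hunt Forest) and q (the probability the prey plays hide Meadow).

Set the prey's expected payoff from hide Meadow equal to that from hide Forest:
  the prey's payoff to hide Meadow: p·(-7) + (1−p)·(-2) = -5p - 2
  the prey's payoff to hide Forest: p·5 + (1−p)·(-5) = 10p - 5
  -5p - 2 = 10p - 5  ⇒  -15p = -3  ⇒  p = 1/5.
In a mixed equilibrium the predator is indifferent between hunt Forest and hunt Meadow; this condition fixes q.
  the predator's payoff from hunt Forest: q·7 + (1−q)·(-5) = 12q - 5
  the predator's payoff from hunt Meadow: q·2 + (1−q)·5 = -3q + 5
  12q - 5 = -3q + 5  ⇒  15q = 10  ⇒  q = 2/3.

p = 1/5, q = 2/3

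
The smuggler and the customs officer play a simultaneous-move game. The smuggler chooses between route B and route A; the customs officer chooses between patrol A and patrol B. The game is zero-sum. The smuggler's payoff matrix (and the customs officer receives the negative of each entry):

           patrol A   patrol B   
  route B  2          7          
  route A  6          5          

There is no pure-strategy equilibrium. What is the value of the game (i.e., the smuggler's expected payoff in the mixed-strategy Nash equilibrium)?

Set the smuggler's expected payoff from route B equal to that from route A:
  the smuggler's payoff from route B: q·2 + (1−q)·7 = -5q + 7
  the smuggler's payoff from route A: q·6 + (1−q)·5 = q + 5
  -5q + 7 = q + 5  ⇒  -6q = -2  ⇒  q = 1/3.
The value is the smuggler's expected payoff against this mix (using route B): (1/3)·2 + (2/3)·7 = 16/3.

v = 16/3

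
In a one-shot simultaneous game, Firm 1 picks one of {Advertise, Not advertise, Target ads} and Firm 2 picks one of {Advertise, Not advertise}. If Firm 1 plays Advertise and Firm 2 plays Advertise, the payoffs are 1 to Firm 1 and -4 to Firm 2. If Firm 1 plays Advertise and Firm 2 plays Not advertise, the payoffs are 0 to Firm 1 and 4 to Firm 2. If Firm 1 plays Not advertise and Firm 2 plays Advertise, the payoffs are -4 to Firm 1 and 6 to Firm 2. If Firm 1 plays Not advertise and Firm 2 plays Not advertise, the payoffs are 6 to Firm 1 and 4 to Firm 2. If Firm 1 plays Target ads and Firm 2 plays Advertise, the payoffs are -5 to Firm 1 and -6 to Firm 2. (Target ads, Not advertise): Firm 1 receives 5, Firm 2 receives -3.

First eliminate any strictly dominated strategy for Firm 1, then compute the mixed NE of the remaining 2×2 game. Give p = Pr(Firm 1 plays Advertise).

p = 1/5

Firm 1's strategy Target ads is strictly dominated by Not advertise: -4 > -5 and 6 > 5. Eliminate Target ads.
Firm 1's mix must leave Firm 2 indifferent between Advertise and Not advertise.
  Firm 2's payoff from Advertise: p·(-4) + (1−p)·6 = -10p + 6
  Firm 2's payoff from Not advertise: p·4 + (1−p)·4 = 4
  -10p + 6 = 4  ⇒  -10p = -2  ⇒  p = 1/5.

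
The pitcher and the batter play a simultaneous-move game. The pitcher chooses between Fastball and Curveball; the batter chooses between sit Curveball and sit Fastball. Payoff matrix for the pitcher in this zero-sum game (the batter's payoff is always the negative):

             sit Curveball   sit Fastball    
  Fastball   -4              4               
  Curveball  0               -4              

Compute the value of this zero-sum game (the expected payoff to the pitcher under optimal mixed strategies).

Set the pitcher's expected payoff from Fastball equal to that from Curveball:
  the pitcher's payoff to Fastball: q·(-4) + (1−q)·4 = -8q + 4
  the pitcher's payoff to Curveball: q·0 + (1−q)·(-4) = 4q - 4
  -8q + 4 = 4q - 4  ⇒  -12q = -8  ⇒  q = 2/3.
The value is the pitcher's expected payoff against this mix (using Fastball): (2/3)·(-4) + (1/3)·4 = -4/3.

v = -4/3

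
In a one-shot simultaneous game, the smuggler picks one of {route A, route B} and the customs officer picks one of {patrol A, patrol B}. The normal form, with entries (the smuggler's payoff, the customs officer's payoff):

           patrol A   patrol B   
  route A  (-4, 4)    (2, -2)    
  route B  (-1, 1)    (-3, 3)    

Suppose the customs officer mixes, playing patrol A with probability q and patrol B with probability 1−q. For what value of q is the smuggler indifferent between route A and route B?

q = 5/8

In a mixed equilibrium the smuggler is indifferent between route A and route B; this condition fixes q.
  the smuggler's payoff from route A: q·(-4) + (1−q)·2 = -6q + 2
  the smuggler's payoff from route B: q·(-1) + (1−q)·(-3) = 2q - 3
  -6q + 2 = 2q - 3  ⇒  -8q = -5  ⇒  q = 5/8.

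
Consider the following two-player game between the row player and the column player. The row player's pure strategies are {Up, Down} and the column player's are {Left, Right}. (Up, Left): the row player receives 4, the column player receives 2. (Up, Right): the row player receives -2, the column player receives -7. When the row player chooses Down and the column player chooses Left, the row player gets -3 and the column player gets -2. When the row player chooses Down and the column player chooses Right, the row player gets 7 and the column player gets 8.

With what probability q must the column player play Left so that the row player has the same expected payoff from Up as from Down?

The row player's indifference between Up and Down determines the column player's mixing probability q:
  the row player's payoff to Up: q·4 + (1−q)·(-2) = 6q - 2
  the row player's payoff to Down: q·(-3) + (1−q)·7 = -10q + 7
  6q - 2 = -10q + 7  ⇒  16q = 9  ⇒  q = 9/16.

q = 9/16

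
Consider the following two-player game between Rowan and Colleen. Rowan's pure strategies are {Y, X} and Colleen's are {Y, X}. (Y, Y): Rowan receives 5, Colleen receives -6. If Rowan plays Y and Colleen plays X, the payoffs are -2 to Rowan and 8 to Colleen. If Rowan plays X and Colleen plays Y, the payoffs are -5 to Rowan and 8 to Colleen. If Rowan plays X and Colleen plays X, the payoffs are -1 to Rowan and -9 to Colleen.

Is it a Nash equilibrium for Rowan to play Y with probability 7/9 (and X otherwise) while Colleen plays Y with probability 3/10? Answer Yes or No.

Given Rowan's mix p = 7/9, Colleen's payoff from Y is -26/9 but from X is 38/9. Colleen strictly prefers X, so Colleen would not mix.
So the proposed profile is not a Nash equilibrium.

No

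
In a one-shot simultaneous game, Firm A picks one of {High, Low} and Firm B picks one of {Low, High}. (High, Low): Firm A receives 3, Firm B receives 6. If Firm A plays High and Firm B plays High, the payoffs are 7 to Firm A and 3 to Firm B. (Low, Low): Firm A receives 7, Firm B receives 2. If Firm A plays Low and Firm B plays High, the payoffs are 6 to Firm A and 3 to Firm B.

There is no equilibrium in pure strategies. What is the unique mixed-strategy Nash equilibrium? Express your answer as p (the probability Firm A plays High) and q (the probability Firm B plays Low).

Set Firm B's expected payoff from Low equal to that from High:
  Firm B's payoff to Low: p·6 + (1−p)·2 = 4p + 2
  Firm B's payoff to High: p·3 + (1−p)·3 = 3
  4p + 2 = 3  ⇒  4p = 1  ⇒  p = 1/4.
In a mixed equilibrium Firm A is indifferent between High and Low; this condition fixes q.
  Firm A's payoff from High: q·3 + (1−q)·7 = -4q + 7
  Firm A's payoff from Low: q·7 + (1−q)·6 = q + 6
  -4q + 7 = q + 6  ⇒  -5q = -1  ⇒  q = 1/5.

p = 1/4, q = 1/5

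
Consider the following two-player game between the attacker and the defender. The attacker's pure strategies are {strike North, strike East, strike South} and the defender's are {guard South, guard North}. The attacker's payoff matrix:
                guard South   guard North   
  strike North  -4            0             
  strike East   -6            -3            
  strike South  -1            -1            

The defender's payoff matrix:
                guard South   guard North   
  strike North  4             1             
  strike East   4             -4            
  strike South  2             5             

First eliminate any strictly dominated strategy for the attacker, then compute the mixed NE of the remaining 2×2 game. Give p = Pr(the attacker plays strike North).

p = 1/2

The attacker's strategy strike East is strictly dominated by strike North: -4 > -6 and 0 > -3. Eliminate strike East.
In a mixed equilibrium the defender is indifferent between guard South and guard North; this condition fixes p.
  the defender's expected payoff from guard South: p·4 + (1−p)·2 = 2p + 2
  the defender's expected payoff from guard North: p·1 + (1−p)·5 = -4p + 5
  2p + 2 = -4p + 5  ⇒  6p = 3  ⇒  p = 1/2.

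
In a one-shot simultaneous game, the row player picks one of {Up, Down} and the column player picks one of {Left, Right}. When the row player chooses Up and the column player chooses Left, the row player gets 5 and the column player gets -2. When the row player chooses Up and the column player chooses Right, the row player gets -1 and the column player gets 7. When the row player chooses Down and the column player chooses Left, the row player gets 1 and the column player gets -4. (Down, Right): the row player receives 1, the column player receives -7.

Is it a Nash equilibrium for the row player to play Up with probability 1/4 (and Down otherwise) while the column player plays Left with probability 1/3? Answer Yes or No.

Yes

Check the column player's indifference given the row player's mix p = 1/4:
  payoff from Left = -7/2; payoff from Right = -7/2 — equal.
Check the row player's indifference given the column player's mix q = 1/3:
  payoff from Up = 1; payoff from Down = 1 — equal.
Both players are indifferent, so neither can profitably deviate.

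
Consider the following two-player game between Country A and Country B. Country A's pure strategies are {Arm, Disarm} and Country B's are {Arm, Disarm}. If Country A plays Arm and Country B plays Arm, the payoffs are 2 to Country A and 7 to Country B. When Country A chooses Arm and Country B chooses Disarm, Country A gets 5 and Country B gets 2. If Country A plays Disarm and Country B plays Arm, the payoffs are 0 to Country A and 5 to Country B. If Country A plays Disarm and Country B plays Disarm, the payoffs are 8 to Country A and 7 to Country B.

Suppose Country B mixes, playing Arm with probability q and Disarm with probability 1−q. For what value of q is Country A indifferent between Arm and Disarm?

Country B's mix must leave Country A indifferent between Arm and Disarm.
  Country A's payoff to Arm: q·2 + (1−q)·5 = -3q + 5
  Country A's payoff to Disarm: q·0 + (1−q)·8 = -8q + 8
  -3q + 5 = -8q + 8  ⇒  5q = 3  ⇒  q = 3/5.

q = 3/5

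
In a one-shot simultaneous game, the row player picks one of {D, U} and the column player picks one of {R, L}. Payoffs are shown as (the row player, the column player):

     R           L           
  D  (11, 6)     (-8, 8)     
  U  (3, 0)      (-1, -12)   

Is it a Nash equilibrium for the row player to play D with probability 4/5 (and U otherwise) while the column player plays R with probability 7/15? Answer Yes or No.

Given the row player's mix p = 4/5, the column player's payoff from R is 24/5 but from L is 4. The column player strictly prefers R, so the column player would not mix.
So the proposed profile is not a Nash equilibrium.

No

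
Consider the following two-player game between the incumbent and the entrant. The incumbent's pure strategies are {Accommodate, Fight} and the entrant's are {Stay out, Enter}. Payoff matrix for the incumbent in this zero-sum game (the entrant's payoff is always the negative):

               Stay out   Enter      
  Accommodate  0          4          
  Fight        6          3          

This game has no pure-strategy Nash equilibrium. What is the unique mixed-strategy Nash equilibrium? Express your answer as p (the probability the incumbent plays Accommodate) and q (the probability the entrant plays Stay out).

The incumbent's mix must leave the entrant indifferent between Stay out and Enter.
  the entrant's payoff to Stay out: p·0 + (1−p)·(-6) = 6p - 6
  the entrant's payoff to Enter: p·(-4) + (1−p)·(-3) = -p - 3
  6p - 6 = -p - 3  ⇒  7p = 3  ⇒  p = 3/7.
The incumbent's indifference between Accommodate and Fight determines the entrant's mixing probability q:
  the incumbent's payoff to Accommodate: q·0 + (1−q)·4 = -4q + 4
  the incumbent's payoff to Fight: q·6 + (1−q)·3 = 3q + 3
  -4q + 4 = 3q + 3  ⇒  -7q = -1  ⇒  q = 1/7.

p = 3/7, q = 1/7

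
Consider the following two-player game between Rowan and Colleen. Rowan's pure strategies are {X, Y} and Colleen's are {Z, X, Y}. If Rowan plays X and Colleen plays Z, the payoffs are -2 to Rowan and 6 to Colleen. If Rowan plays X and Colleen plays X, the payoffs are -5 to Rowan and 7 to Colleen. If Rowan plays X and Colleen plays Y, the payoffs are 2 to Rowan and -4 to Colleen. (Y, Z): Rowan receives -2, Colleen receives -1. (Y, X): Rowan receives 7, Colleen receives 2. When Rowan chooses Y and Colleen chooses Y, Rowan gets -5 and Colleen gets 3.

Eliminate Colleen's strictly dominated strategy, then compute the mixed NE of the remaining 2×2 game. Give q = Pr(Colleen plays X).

Colleen's strategy Z is strictly dominated by X: 7 > 6 and 2 > -1. Eliminate Z.
Set Rowan's expected payoff from X equal to that from Y:
  Rowan's payoff from X: q·(-5) + (1−q)·2 = -7q + 2
  Rowan's payoff from Y: q·7 + (1−q)·(-5) = 12q - 5
  -7q + 2 = 12q - 5  ⇒  -19q = -7  ⇒  q = 7/19.

q = 7/19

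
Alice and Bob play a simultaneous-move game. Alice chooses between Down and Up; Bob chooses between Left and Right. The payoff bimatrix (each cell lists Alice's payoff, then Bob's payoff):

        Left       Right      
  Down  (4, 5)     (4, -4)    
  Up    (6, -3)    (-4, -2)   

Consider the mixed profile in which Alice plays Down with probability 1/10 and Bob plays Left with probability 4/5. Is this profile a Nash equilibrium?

Check Bob's indifference given Alice's mix p = 1/10:
  payoff from Left = -11/5; payoff from Right = -11/5 — equal.
Check Alice's indifference given Bob's mix q = 4/5:
  payoff from Down = 4; payoff from Up = 4 — equal.
Both players are indifferent, so neither can profitably deviate.

Yes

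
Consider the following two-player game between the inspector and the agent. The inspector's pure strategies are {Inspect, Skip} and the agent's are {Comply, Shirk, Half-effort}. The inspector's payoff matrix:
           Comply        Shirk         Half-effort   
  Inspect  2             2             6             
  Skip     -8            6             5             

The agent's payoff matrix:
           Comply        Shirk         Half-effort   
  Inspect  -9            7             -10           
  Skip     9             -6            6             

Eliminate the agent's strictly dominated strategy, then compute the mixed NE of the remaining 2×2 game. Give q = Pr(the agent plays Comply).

q = 2/7

The agent's strategy Half-effort is strictly dominated by Comply: -9 > -10 and 9 > 6. Eliminate Half-effort.
For the inspector to be willing to mix, the inspector must be indifferent between Inspect and Skip, which pins down the agent's mix.
  the inspector's payoff from Inspect: q·2 + (1−q)·2 = 2
  the inspector's payoff from Skip: q·(-8) + (1−q)·6 = -14q + 6
  2 = -14q + 6  ⇒  14q = 4  ⇒  q = 2/7.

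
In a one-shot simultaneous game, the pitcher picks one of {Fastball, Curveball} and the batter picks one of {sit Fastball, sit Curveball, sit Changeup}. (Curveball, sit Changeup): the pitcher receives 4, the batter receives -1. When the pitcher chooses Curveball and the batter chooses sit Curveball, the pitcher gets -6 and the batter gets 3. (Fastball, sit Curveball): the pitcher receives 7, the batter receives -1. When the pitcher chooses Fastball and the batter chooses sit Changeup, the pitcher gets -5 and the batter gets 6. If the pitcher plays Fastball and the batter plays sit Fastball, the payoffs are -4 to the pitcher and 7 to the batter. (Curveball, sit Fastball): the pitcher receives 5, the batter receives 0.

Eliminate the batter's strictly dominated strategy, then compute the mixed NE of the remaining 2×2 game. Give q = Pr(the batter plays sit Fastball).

q = 13/22

The batter's strategy sit Changeup is strictly dominated by sit Fastball: 7 > 6 and 0 > -1. Eliminate sit Changeup.
The batter's mix must leave the pitcher indifferent between Fastball and Curveball.
  the pitcher's expected payoff from Fastball: q·(-4) + (1−q)·7 = -11q + 7
  the pitcher's expected payoff from Curveball: q·5 + (1−q)·(-6) = 11q - 6
  -11q + 7 = 11q - 6  ⇒  -22q = -13  ⇒  q = 13/22.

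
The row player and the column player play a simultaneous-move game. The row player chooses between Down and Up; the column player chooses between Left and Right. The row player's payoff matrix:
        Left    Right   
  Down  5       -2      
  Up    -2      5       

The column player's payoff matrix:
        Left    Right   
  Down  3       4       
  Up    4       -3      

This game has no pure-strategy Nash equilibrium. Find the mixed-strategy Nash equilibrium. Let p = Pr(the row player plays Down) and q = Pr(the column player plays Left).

Set the column player's expected payoff from Left equal to that from Right:
  the column player's payoff from Left: p·3 + (1−p)·4 = -p + 4
  the column player's payoff from Right: p·4 + (1−p)·(-3) = 7p - 3
  -p + 4 = 7p - 3  ⇒  -8p = -7  ⇒  p = 7/8.
The row player's indifference between Down and Up determines the column player's mixing probability q:
  the row player's payoff from Down: q·5 + (1−q)·(-2) = 7q - 2
  the row player's payoff from Up: q·(-2) + (1−q)·5 = -7q + 5
  7q - 2 = -7q + 5  ⇒  14q = 7  ⇒  q = 1/2.

p = 7/8, q = 1/2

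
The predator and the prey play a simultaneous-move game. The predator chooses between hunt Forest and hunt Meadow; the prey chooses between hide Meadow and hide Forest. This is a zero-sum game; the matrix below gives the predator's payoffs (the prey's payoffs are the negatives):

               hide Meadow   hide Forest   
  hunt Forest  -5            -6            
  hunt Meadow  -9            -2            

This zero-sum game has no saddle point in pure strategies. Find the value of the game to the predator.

In a mixed equilibrium the predator is indifferent between hunt Forest and hunt Meadow; this condition fixes q.
  the predator's payoff to hunt Forest: q·(-5) + (1−q)·(-6) = q - 6
  the predator's payoff to hunt Meadow: q·(-9) + (1−q)·(-2) = -7q - 2
  q - 6 = -7q - 2  ⇒  8q = 4  ⇒  q = 1/2.
The value is the predator's expected payoff against this mix (using hunt Forest): (1/2)·(-5) + (1/2)·(-6) = -11/2.

v = -11/2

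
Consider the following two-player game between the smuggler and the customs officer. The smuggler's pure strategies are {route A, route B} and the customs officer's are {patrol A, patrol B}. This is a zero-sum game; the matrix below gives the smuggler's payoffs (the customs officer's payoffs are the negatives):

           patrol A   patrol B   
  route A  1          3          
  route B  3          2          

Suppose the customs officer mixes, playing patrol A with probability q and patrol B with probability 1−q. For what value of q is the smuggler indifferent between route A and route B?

The customs officer's mix must leave the smuggler indifferent between route A and route B.
  the smuggler's payoff to route A: q·1 + (1−q)·3 = -2q + 3
  the smuggler's payoff to route B: q·3 + (1−q)·2 = q + 2
  -2q + 3 = q + 2  ⇒  -3q = -1  ⇒  q = 1/3.

q = 1/3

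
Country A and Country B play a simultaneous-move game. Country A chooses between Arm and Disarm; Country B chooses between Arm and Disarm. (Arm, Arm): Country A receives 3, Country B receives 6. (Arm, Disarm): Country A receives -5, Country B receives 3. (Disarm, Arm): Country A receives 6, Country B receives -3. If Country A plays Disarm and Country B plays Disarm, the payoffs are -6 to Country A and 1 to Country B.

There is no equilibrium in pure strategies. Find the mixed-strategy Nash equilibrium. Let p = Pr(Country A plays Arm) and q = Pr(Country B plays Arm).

Country A's mix must leave Country B indifferent between Arm and Disarm.
  Country B's expected payoff from Arm: p·6 + (1−p)·(-3) = 9p - 3
  Country B's expected payoff from Disarm: p·3 + (1−p)·1 = 2p + 1
  9p - 3 = 2p + 1  ⇒  7p = 4  ⇒  p = 4/7.
For Country A to be willing to mix, Country A must be indifferent between Arm and Disarm, which pins down Country B's mix.
  Country A's payoff to Arm: q·3 + (1−q)·(-5) = 8q - 5
  Country A's payoff to Disarm: q·6 + (1−q)·(-6) = 12q - 6
  8q - 5 = 12q - 6  ⇒  -4q = -1  ⇒  q = 1/4.

p = 4/7, q = 1/4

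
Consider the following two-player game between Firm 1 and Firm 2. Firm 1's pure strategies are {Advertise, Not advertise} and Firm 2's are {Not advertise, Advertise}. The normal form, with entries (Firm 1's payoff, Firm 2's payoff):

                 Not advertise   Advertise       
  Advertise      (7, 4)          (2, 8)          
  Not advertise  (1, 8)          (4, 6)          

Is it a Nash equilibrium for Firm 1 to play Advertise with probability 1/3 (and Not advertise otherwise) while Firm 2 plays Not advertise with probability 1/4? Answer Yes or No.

Yes

Check Firm 2's indifference given Firm 1's mix p = 1/3:
  payoff from Not advertise = 20/3; payoff from Advertise = 20/3 — equal.
Check Firm 1's indifference given Firm 2's mix q = 1/4:
  payoff from Advertise = 13/4; payoff from Not advertise = 13/4 — equal.
Both players are indifferent, so neither can profitably deviate.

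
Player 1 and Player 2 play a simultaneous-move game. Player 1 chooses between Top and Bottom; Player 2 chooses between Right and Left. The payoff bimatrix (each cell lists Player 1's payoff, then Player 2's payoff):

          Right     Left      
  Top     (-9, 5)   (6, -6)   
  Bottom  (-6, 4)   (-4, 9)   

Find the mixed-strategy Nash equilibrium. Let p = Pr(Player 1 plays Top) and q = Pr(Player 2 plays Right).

In a mixed equilibrium Player 2 is indifferent between Right and Left; this condition fixes p.
  Player 2's payoff from Right: p·5 + (1−p)·4 = p + 4
  Player 2's payoff from Left: p·(-6) + (1−p)·9 = -15p + 9
  p + 4 = -15p + 9  ⇒  16p = 5  ⇒  p = 5/16.
In a mixed equilibrium Player 1 is indifferent between Top and Bottom; this condition fixes q.
  Player 1's expected payoff from Top: q·(-9) + (1−q)·6 = -15q + 6
  Player 1's expected payoff from Bottom: q·(-6) + (1−q)·(-4) = -2q - 4
  -15q + 6 = -2q - 4  ⇒  -13q = -10  ⇒  q = 10/13.

p = 5/16, q = 10/13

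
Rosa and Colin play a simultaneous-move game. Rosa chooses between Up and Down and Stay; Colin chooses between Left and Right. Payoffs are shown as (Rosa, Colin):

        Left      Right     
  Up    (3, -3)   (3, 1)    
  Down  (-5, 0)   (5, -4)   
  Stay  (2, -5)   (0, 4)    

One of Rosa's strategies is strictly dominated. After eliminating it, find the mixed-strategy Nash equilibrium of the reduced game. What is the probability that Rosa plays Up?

Rosa's strategy Stay is strictly dominated by Up: 3 > 2 and 3 > 0. Eliminate Stay.
Colin's indifference between Left and Right determines Rosa's mixing probability p:
  Colin's payoff to Left: p·(-3) + (1−p)·0 = -3p
  Colin's payoff to Right: p·1 + (1−p)·(-4) = 5p - 4
  -3p = 5p - 4  ⇒  -8p = -4  ⇒  p = 1/2.

p = 1/2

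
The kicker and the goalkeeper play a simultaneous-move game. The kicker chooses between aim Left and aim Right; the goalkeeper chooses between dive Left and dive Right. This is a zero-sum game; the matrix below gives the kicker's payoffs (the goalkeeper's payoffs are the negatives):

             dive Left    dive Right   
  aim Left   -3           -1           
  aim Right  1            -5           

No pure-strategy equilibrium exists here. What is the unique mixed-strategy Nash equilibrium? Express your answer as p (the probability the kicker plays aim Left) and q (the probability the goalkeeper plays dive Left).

Set the goalkeeper's expected payoff from dive Left equal to that from dive Right:
  the goalkeeper's payoff from dive Left: p·3 + (1−p)·(-1) = 4p - 1
  the goalkeeper's payoff from dive Right: p·1 + (1−p)·5 = -4p + 5
  4p - 1 = -4p + 5  ⇒  8p = 6  ⇒  p = 3/4.
Set the kicker's expected payoff from aim Left equal to that from aim Right:
  the kicker's payoff to aim Left: q·(-3) + (1−q)·(-1) = -2q - 1
  the kicker's payoff to aim Right: q·1 + (1−q)·(-5) = 6q - 5
  -2q - 1 = 6q - 5  ⇒  -8q = -4  ⇒  q = 1/2.

p = 3/4, q = 1/2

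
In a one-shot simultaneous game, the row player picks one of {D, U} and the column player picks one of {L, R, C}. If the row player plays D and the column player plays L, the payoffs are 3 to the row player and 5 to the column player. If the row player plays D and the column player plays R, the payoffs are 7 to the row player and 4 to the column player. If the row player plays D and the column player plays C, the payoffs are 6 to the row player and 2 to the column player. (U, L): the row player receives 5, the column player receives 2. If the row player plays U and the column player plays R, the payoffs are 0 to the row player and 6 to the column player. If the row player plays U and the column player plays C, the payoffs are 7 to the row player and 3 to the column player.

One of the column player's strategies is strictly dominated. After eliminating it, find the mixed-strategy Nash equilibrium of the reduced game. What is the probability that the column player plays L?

q = 7/9

The column player's strategy C is strictly dominated by R: 4 > 2 and 6 > 3. Eliminate C.
Set the row player's expected payoff from D equal to that from U:
  the row player's payoff to D: q·3 + (1−q)·7 = -4q + 7
  the row player's payoff to U: q·5 + (1−q)·0 = 5q
  -4q + 7 = 5q  ⇒  -9q = -7  ⇒  q = 7/9.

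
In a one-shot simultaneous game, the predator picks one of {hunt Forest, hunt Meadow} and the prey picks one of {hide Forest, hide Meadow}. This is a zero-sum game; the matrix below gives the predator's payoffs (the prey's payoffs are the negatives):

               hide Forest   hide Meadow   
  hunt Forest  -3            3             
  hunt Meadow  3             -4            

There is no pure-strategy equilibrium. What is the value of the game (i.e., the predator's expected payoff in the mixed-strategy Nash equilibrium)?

v = -3/13

The prey's mix must leave the predator indifferent between hunt Forest and hunt Meadow.
  the predator's payoff from hunt Forest: q·(-3) + (1−q)·3 = -6q + 3
  the predator's payoff from hunt Meadow: q·3 + (1−q)·(-4) = 7q - 4
  -6q + 3 = 7q - 4  ⇒  -13q = -7  ⇒  q = 7/13.
The value is the predator's expected payoff against this mix (using hunt Forest): (7/13)·(-3) + (6/13)·3 = -3/13.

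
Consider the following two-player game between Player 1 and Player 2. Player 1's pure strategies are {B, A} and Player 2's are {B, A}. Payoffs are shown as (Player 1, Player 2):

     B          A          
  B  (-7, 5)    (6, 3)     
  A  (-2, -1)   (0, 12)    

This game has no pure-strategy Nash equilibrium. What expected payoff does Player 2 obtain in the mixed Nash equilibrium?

21/5

Set Player 2's expected payoff from B equal to that from A:
  Player 2's expected payoff from B: p·5 + (1−p)·(-1) = 6p - 1
  Player 2's expected payoff from A: p·3 + (1−p)·12 = -9p + 12
  6p - 1 = -9p + 12  ⇒  15p = 13  ⇒  p = 13/15.
At equilibrium Player 2 is indifferent across columns, so Player 2's payoff equals the payoff from B: (13/15)·5 + (2/15)·(-1) = 21/5.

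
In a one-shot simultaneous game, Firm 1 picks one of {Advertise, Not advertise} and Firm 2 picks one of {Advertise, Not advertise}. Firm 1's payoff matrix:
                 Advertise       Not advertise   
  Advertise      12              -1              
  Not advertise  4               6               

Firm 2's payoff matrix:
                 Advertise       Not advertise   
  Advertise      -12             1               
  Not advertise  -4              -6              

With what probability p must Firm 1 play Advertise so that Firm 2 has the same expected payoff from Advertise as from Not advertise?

p = 2/15

Set Firm 2's expected payoff from Advertise equal to that from Not advertise:
  Firm 2's expected payoff from Advertise: p·(-12) + (1−p)·(-4) = -8p - 4
  Firm 2's expected payoff from Not advertise: p·1 + (1−p)·(-6) = 7p - 6
  -8p - 4 = 7p - 6  ⇒  -15p = -2  ⇒  p = 2/15.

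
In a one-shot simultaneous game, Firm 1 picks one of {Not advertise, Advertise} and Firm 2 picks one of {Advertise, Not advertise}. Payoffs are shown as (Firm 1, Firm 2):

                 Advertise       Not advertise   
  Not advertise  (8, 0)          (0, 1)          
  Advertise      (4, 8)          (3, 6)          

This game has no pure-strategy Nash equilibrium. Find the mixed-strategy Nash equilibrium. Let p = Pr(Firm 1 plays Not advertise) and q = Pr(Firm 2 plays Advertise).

p = 2/3, q = 3/7

In a mixed equilibrium Firm 2 is indifferent between Advertise and Not advertise; this condition fixes p.
  Firm 2's payoff to Advertise: p·0 + (1−p)·8 = -8p + 8
  Firm 2's payoff to Not advertise: p·1 + (1−p)·6 = -5p + 6
  -8p + 8 = -5p + 6  ⇒  -3p = -2  ⇒  p = 2/3.
Set Firm 1's expected payoff from Not advertise equal to that from Advertise:
  Firm 1's payoff from Not advertise: q·8 + (1−q)·0 = 8q
  Firm 1's payoff from Advertise: q·4 + (1−q)·3 = q + 3
  8q = q + 3  ⇒  7q = 3  ⇒  q = 3/7.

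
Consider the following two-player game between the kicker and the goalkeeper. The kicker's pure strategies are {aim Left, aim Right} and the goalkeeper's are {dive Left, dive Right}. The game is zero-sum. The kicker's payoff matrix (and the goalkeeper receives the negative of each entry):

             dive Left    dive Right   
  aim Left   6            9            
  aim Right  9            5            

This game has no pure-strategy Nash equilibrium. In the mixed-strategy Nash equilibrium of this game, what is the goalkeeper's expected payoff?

-51/7

The goalkeeper's indifference between dive Left and dive Right determines the kicker's mixing probability p:
  the goalkeeper's payoff to dive Left: p·(-6) + (1−p)·(-9) = 3p - 9
  the goalkeeper's payoff to dive Right: p·(-9) + (1−p)·(-5) = -4p - 5
  3p - 9 = -4p - 5  ⇒  7p = 4  ⇒  p = 4/7.
At equilibrium the goalkeeper is indifferent across columns, so the goalkeeper's payoff equals the payoff from dive Left: (4/7)·(-6) + (3/7)·(-9) = -51/7.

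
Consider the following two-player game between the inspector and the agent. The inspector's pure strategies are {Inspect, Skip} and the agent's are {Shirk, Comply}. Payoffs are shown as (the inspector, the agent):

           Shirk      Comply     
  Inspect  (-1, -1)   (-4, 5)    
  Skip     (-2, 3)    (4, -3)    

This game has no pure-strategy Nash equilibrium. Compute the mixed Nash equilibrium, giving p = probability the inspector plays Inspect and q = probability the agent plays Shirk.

p = 1/2, q = 8/9

For the agent to be willing to mix, the agent must be indifferent between Shirk and Comply, which pins down the inspector's mix.
  the agent's payoff from Shirk: p·(-1) + (1−p)·3 = -4p + 3
  the agent's payoff from Comply: p·5 + (1−p)·(-3) = 8p - 3
  -4p + 3 = 8p - 3  ⇒  -12p = -6  ⇒  p = 1/2.
Set the inspector's expected payoff from Inspect equal to that from Skip:
  the inspector's payoff to Inspect: q·(-1) + (1−q)·(-4) = 3q - 4
  the inspector's payoff to Skip: q·(-2) + (1−q)·4 = -6q + 4
  3q - 4 = -6q + 4  ⇒  9q = 8  ⇒  q = 8/9.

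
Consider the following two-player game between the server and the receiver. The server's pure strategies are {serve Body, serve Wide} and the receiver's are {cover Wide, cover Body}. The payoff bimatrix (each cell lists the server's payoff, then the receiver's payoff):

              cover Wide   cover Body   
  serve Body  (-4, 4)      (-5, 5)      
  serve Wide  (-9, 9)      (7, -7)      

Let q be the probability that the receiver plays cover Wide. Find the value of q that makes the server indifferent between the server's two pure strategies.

q = 12/17

The receiver's mix must leave the server indifferent between serve Body and serve Wide.
  the server's expected payoff from serve Body: q·(-4) + (1−q)·(-5) = q - 5
  the server's expected payoff from serve Wide: q·(-9) + (1−q)·7 = -16q + 7
  q - 5 = -16q + 7  ⇒  17q = 12  ⇒  q = 12/17.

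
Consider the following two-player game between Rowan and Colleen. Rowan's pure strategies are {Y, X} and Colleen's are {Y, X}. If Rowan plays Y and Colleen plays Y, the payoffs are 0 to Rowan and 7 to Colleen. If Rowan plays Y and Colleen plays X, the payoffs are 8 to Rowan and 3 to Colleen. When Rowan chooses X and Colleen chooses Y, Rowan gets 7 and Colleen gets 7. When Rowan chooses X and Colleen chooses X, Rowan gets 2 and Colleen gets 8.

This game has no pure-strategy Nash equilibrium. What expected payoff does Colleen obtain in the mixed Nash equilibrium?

7

Set Colleen's expected payoff from Y equal to that from X:
  Colleen's expected payoff from Y: p·7 + (1−p)·7 = 7
  Colleen's expected payoff from X: p·3 + (1−p)·8 = -5p + 8
  7 = -5p + 8  ⇒  5p = 1  ⇒  p = 1/5.
At equilibrium Colleen is indifferent across columns, so Colleen's payoff equals the payoff from Y: (1/5)·7 + (4/5)·7 = 7.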